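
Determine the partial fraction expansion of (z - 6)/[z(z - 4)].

At z=0: P = (1·0 - 6)/(0 - 4) = 3/2. At z=4: Q = (1·4 - 6)/(4 - 0) = -1/2
Result: (3/2)/z - (1/2)/(z - 4)


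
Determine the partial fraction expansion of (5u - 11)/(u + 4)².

(5u - 11) = A(u + 4) + B. At u = -4: B = 5·(-4) - 11 = -31. Coeff of u: A = 5
Result: 5/(u + 4) - 31/(u + 4)²


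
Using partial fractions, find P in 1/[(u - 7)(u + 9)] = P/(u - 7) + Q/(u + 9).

Cover-up at u = 7: P = 1/(7 + 9) = 1/16


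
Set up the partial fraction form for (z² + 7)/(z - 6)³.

Repeated linear factor (power 3): P/(z - 6) + Q/(z - 6)² + R/(z - 6)³


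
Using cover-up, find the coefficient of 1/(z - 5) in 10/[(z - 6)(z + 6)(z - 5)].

Cover (z - 5), set z=5: 10/[(5 - 6)(5 + 6)] = -10/11


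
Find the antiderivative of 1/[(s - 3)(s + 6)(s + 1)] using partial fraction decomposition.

Cover-up: α = 1/36, β = 1/45, γ = -1/20. Decomposition: (1/36)/(s - 3) + (1/45)/(s + 6) - (1/20)/(s + 1). Integrate each term: (1/36) ln|(s - 3)| + (1/45) ln|(s + 6)| - (1/20) ln|(s + 1)| + C


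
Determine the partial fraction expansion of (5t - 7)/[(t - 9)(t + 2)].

At t=9: α = (5·9 - 7)/(9 + 2) = 38/11. At t=-2: β = (5·(-2) - 7)/(-2 - 9) = 17/11
Result: (38/11)/(t - 9) + (17/11)/(t + 2)


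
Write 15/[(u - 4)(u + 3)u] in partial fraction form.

Using cover-up method: A = 15/28, B = 5/7, C = -5/4
Result: (15/28)/(u - 4) + (5/7)/(u + 3) - (5/4)/u


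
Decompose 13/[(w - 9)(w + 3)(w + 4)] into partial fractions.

Using cover-up method: A = 1/12, B = -13/12, C = 1
Result: (1/12)/(w - 9) - (13/12)/(w + 3) + 1/(w + 4)


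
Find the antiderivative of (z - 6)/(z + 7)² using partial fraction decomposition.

Decompose: A = 1, B = 1·(-7) - 6 = -13, so (z - 6)/(z + 7)² = 1/(z + 7) - 13/(z + 7)². Integrate: ∫ A/(z + 7) dz = ln|(z + 7)|; ∫ B/(z + 7)² dz = 13/(z + 7). Sum: ln|(z + 7)| + 13/(z + 7) + C


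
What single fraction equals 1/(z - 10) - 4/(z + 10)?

Common denominator (z - 10)(z + 10). Numerator: 1(z + 10) - 4(z - 10) = (z + 10) - (4z - 40) = -3z + 50
Result: (-3z + 50)/[(z - 10)(z + 10)]


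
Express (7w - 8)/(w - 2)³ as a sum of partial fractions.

(7w - 8) = P(w - 2)² + Q(w - 2) + R. At w = 2: R = 7·2 - 8 = 6. Coefficients: P = 0, Q = 7
Result: 7/(w - 2)² + 6/(w - 2)³


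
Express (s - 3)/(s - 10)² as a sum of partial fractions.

(s - 3) = α(s - 10) + β. At s = 10: β = 1·10 - 3 = 7. Coeff of s: α = 1
Result: 1/(s - 10) + 7/(s - 10)²


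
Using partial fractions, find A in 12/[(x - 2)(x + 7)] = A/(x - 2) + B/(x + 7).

Cover-up at x = 2: A = 12/(2 + 7) = 12/9 = 4/3


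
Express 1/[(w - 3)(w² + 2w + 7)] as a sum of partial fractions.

Cover-up at w = 3: A = 1/(3² + 2·3 + 7) = 1/22. Then B = -A = -1/22, C = -A·(2 + 3) = -5/22
Result: (1/22)/(w - 3) - ((1/22)w + 5/22)/(w² + 2w + 7)


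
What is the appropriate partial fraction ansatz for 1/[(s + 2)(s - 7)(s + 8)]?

Three distinct linear factors: P/(s + 2) + Q/(s - 7) + R/(s + 8)


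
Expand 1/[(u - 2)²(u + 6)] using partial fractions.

Cover-up at u=-6: R = 1/(-6 - 2)² = 1/64. Cover-up at u=2: Q = 1/(2 + 6) = 1/8. Comparing u² coeff: P = -R = -1/64
Result: (-1/64)/(u - 2) + (1/8)/(u - 2)² + (1/64)/(u + 6)


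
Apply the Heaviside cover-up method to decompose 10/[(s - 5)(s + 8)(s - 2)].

Cover (s - 5), s=5: P = 10/[(5 + 8)(5 - 2)] = 10/39. Cover (s + 8), s=-8: Q = 10/[(-8 - 5)(-8 - 2)] = 1/13. Cover (s - 2), s=2: R = 10/[(2 - 5)(2 + 8)] = -1/3.
Result: (10/39)/(s - 5) + (1/13)/(s + 8) - (1/3)/(s - 2)


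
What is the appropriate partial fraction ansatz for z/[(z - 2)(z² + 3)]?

Linear + irreducible quadratic: P/(z - 2) + (Qz + R)/(z² + 3)


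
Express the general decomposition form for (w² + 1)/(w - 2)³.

Repeated linear factor (power 3): α/(w - 2) + β/(w - 2)² + γ/(w - 2)³


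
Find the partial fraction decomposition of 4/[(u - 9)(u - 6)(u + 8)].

Using cover-up method: α = 4/51, β = -2/21, γ = 2/119
Result: (4/51)/(u - 9) - (2/21)/(u - 6) + (2/119)/(u + 8)


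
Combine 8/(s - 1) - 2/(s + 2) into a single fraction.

Common denominator (s - 1)(s + 2). Numerator: 8(s + 2) - 2(s - 1) = (8s + 16) - (2s - 2) = 6s + 18
Result: (6s + 18)/[(s - 1)(s + 2)]


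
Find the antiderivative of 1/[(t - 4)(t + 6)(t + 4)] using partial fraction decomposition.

Cover-up: A = 1/80, B = 1/20, C = -1/16. Decomposition: (1/80)/(t - 4) + (1/20)/(t + 6) - (1/16)/(t + 4). Integrate each term: (1/80) ln|(t - 4)| + (1/20) ln|(t + 6)| - (1/16) ln|(t + 4)| + C


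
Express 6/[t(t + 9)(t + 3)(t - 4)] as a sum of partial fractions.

Using Heaviside cover-up: (-1/18)/t - (1/117)/(t + 9) + (1/21)/(t + 3) + (3/182)/(t - 4)


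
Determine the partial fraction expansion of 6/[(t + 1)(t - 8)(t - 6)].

Using cover-up method: A = 2/21, B = 1/3, C = -3/7
Result: (2/21)/(t + 1) + (1/3)/(t - 8) - (3/7)/(t - 6)


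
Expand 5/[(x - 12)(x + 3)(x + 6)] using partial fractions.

Using cover-up method: α = 1/54, β = -1/9, γ = 5/54
Result: (1/54)/(x - 12) - (1/9)/(x + 3) + (5/54)/(x + 6)


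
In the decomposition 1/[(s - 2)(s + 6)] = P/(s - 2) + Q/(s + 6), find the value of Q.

Cover-up at s = -6: Q = 1/(-6 - 2) = -1/8


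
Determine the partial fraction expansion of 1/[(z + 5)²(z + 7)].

Cover-up at z=-7: γ = 1/(-7 + 5)² = 1/4. Cover-up at z=-5: β = 1/(-5 + 7) = 1/2. Comparing z² coeff: α = -γ = -1/4
Result: (-1/4)/(z + 5) + (1/2)/(z + 5)² + (1/4)/(z + 7)


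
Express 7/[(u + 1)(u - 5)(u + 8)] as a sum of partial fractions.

Using cover-up method: A = -1/6, B = 7/78, C = 1/13
Result: (-1/6)/(u + 1) + (7/78)/(u - 5) + (1/13)/(u + 8)


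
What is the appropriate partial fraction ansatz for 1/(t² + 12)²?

Repeated quadratic factor: (Pt + Q)/(t² + 12) + (Rt + S)/(t² + 12)²


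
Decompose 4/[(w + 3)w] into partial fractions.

4/(w + 3)w = α/(w + 3) + β/w. α = 4/(-3 - 0) = -4/3, β = 4/(0 + 3) = 4/3
Result: (-4/3)/(w + 3) + (4/3)/w


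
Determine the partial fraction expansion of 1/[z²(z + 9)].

Cover-up at z=-9: C = 1/(-9 - 0)² = 1/81. Cover-up at z=0: B = 1/(0 + 9) = 1/9. Comparing z² coeff: A = -C = -1/81
Result: (-1/81)/z + (1/9)/z² + (1/81)/(z + 9)


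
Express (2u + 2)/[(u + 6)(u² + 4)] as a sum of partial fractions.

At u=-6: P = (2·(-6) + 2)/((-6)² + 4) = -1/4. Q = -P = 1/4, R = 2 - (-6)·P = 1/2
Result: (-1/4)/(u + 6) + ((1/4)u + 1/2)/(u² + 4)


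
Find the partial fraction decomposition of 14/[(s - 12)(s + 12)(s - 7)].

Using cover-up method: A = 7/60, B = 7/228, C = -14/95
Result: (7/60)/(s - 12) + (7/228)/(s + 12) - (14/95)/(s - 7)


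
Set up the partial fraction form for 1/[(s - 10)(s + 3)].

Distinct linear factors: α/(s - 10) + β/(s + 3)


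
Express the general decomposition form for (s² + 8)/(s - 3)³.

Repeated linear factor (power 3): α/(s - 3) + β/(s - 3)² + γ/(s - 3)³


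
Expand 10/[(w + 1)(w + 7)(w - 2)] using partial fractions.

Using cover-up method: A = -5/9, B = 5/27, C = 10/27
Result: (-5/9)/(w + 1) + (5/27)/(w + 7) + (10/27)/(w - 2)


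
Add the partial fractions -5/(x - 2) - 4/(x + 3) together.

Common denominator (x - 2)(x + 3). Numerator: -5(x + 3) - 4(x - 2) = (-5x - 15) - (4x - 8) = -9x - 7
Result: (-9x - 7)/[(x - 2)(x + 3)]


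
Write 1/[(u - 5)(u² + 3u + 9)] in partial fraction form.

Cover-up at u = 5: α = 1/(5² + 3·5 + 9) = 1/49. Then β = -α = -1/49, γ = -α·(3 + 5) = -8/49
Result: (1/49)/(u - 5) - ((1/49)u + 8/49)/(u² + 3u + 9)


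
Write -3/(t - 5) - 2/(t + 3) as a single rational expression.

Common denominator (t - 5)(t + 3). Numerator: -3(t + 3) - 2(t - 5) = (-3t - 9) - (2t - 10) = -5t + 1
Result: (-5t + 1)/[(t - 5)(t + 3)]


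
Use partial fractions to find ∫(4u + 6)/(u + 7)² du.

Decompose: P = 4, Q = 4·(-7) + 6 = -22, so (4u + 6)/(u + 7)² = 4/(u + 7) - 22/(u + 7)². Integrate: ∫ P/(u + 7) du = 4 ln|(u + 7)|; ∫ Q/(u + 7)² du = 22/(u + 7). Sum: 4 ln|(u + 7)| + 22/(u + 7) + C


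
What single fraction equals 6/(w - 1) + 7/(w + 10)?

Common denominator (w - 1)(w + 10). Numerator: 6(w + 10) + 7(w - 1) = (6w + 60) + (7w - 7) = 13w + 53
Result: (13w + 53)/[(w - 1)(w + 10)]


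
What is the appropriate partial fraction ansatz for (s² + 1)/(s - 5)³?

Repeated linear factor (power 3): P/(s - 5) + Q/(s - 5)² + R/(s - 5)³


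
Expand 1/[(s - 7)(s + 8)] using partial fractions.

1/(s - 7)(s + 8) = α/(s - 7) + β/(s + 8). α = 1/(7 + 8) = 1/15, β = 1/(-8 - 7) = -1/15
Result: (1/15)/(s - 7) - (1/15)/(s + 8)


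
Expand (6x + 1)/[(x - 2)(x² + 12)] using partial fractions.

At x=2: P = (6·2 + 1)/(2² + 12) = 13/16. Q = -P = -13/16, R = 6 - 2·P = 35/8
Result: (13/16)/(x - 2) - ((13/16)x - 35/8)/(x² + 12)


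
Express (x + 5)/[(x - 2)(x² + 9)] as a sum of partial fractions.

At x=2: A = (1·2 + 5)/(2² + 9) = 7/13. B = -A = -7/13, C = 1 - 2·A = -1/13
Result: (7/13)/(x - 2) - ((7/13)x + 1/13)/(x² + 9)


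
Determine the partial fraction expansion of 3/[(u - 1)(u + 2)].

3/(u - 1)(u + 2) = α/(u - 1) + β/(u + 2). α = 3/(1 + 2) = 1, β = 3/(-2 - 1) = -1
Result: 1/(u - 1) - 1/(u + 2)


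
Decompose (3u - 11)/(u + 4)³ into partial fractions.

(3u - 11) = A(u + 4)² + B(u + 4) + C. At u = -4: C = 3·(-4) - 11 = -23. Coefficients: A = 0, B = 3
Result: 3/(u + 4)² - 23/(u + 4)³


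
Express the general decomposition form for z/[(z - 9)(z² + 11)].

Linear + irreducible quadratic: A/(z - 9) + (Bz + C)/(z² + 11)


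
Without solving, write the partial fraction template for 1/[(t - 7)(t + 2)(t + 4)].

Three distinct linear factors: α/(t - 7) + β/(t + 2) + γ/(t + 4)


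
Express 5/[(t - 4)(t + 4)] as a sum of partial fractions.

5/(t - 4)(t + 4) = α/(t - 4) + β/(t + 4). α = 5/(4 + 4) = 5/8, β = 5/(-4 - 4) = -5/8
Result: (5/8)/(t - 4) - (5/8)/(t + 4)


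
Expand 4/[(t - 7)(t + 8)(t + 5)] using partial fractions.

Using cover-up method: α = 1/45, β = 4/45, γ = -1/9
Result: (1/45)/(t - 7) + (4/45)/(t + 8) - (1/9)/(t + 5)


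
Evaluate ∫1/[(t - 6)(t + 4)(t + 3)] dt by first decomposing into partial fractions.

Cover-up: α = 1/90, β = 1/10, γ = -1/9. Decomposition: (1/90)/(t - 6) + (1/10)/(t + 4) - (1/9)/(t + 3). Integrate each term: (1/90) ln|(t - 6)| + (1/10) ln|(t + 4)| - (1/9) ln|(t + 3)| + C


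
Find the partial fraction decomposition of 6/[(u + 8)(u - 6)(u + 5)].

Using cover-up method: α = 1/7, β = 3/77, γ = -2/11
Result: (1/7)/(u + 8) + (3/77)/(u - 6) - (2/11)/(u + 5)


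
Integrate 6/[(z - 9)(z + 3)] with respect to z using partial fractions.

Decompose: 6/[(z - 9)(z + 3)] = (1/2)/(z - 9) - (1/2)/(z + 3). Integrate each term: (1/2) ln|(z - 9)| - (1/2) ln|(z + 3)| + C


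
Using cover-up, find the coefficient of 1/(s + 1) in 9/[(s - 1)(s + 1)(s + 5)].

Cover (s + 1), set s=-1: 9/[(-1 - 1)(-1 + 5)] = -9/8


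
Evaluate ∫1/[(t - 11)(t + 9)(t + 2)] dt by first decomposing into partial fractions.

Cover-up: P = 1/260, Q = 1/140, R = -1/91. Decomposition: (1/260)/(t - 11) + (1/140)/(t + 9) - (1/91)/(t + 2). Integrate each term: (1/260) ln|(t - 11)| + (1/140) ln|(t + 9)| - (1/91) ln|(t + 2)| + C


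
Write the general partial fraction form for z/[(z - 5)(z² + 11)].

Linear + irreducible quadratic: P/(z - 5) + (Qz + R)/(z² + 11)


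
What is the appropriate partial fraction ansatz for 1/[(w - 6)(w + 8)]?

Distinct linear factors: A/(w - 6) + B/(w + 8)


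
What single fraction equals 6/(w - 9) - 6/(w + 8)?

Common denominator (w - 9)(w + 8). Numerator: 6(w + 8) - 6(w - 9) = (6w + 48) - (6w - 54) = 102
Result: (102)/[(w - 9)(w + 8)]


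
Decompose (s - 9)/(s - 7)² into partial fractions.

(s - 9) = P(s - 7) + Q. At s = 7: Q = 1·7 - 9 = -2. Coeff of s: P = 1
Result: 1/(s - 7) - 2/(s - 7)²


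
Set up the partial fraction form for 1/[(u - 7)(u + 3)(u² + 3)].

Two linear + quadratic: A/(u - 7) + B/(u + 3) + (Cu + D)/(u² + 3)


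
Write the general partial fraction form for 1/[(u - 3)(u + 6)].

Distinct linear factors: α/(u - 3) + β/(u + 6)


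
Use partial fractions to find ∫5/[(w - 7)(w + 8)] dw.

Decompose: 5/[(w - 7)(w + 8)] = (1/3)/(w - 7) - (1/3)/(w + 8). Integrate each term: (1/3) ln|(w - 7)| - (1/3) ln|(w + 8)| + C


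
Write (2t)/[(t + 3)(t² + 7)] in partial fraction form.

At t=-3: P = (2·(-3) + 0)/((-3)² + 7) = -3/8. Q = -P = 3/8, R = 2 - (-3)·P = 7/8
Result: (-3/8)/(t + 3) + ((3/8)t + 7/8)/(t² + 7)


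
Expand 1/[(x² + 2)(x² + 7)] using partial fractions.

Coefficient matching gives A = C = 0, B = 1/(7-2) = 1/5, D = -B = -1/5
Result: (1/5)/(x² + 2) - (1/5)/(x² + 7)


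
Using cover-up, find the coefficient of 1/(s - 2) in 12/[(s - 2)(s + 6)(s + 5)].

Cover (s - 2), set s=2: 12/[(2 + 6)(2 + 5)] = 3/14


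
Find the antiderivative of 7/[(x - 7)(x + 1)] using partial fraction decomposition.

Decompose: 7/[(x - 7)(x + 1)] = (7/8)/(x - 7) - (7/8)/(x + 1). Integrate each term: (7/8) ln|(x - 7)| - (7/8) ln|(x + 1)| + C


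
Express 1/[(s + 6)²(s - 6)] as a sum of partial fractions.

Cover-up at s=6: C = 1/(6 + 6)² = 1/144. Cover-up at s=-6: B = 1/(-6 - 6) = -1/12. Comparing s² coeff: A = -C = -1/144
Result: (-1/144)/(s + 6) - (1/12)/(s + 6)² + (1/144)/(s - 6)


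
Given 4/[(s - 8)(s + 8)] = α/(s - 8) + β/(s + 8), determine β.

Cover-up at s = -8: β = 4/(-8 - 8) = -4/16 = -1/4


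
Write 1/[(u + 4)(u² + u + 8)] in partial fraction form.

Cover-up at u = -4: A = 1/((-4)² + 1·(-4) + 8) = 1/20. Then B = -A = -1/20, C = -A·(1 - 4) = 3/20
Result: (1/20)/(u + 4) - ((1/20)u - 3/20)/(u² + u + 8)


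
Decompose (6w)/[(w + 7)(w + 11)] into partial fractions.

At w=-7: P = (6·(-7) + 0)/(-7 + 11) = -21/2. At w=-11: Q = (6·(-11) + 0)/(-11 + 7) = 33/2
Result: (-21/2)/(w + 7) + (33/2)/(w + 11)


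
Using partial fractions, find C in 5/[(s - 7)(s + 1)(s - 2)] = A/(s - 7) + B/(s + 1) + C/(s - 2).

Cover-up at s = 2: C = 5/[(2 - 7)(2 + 1)] = 5/[(-5)(3)] = -5/15 = -1/3


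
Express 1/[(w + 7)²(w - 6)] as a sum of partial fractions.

Cover-up at w=6: R = 1/(6 + 7)² = 1/169. Cover-up at w=-7: Q = 1/(-7 - 6) = -1/13. Comparing w² coeff: P = -R = -1/169
Result: (-1/169)/(w + 7) - (1/13)/(w + 7)² + (1/169)/(w - 6)


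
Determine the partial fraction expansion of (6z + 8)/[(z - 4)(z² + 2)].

At z=4: α = (6·4 + 8)/(4² + 2) = 16/9. β = -α = -16/9, γ = 6 - 4·α = -10/9
Result: (16/9)/(z - 4) - ((16/9)z + 10/9)/(z² + 2)


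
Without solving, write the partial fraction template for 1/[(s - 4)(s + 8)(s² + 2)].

Two linear + quadratic: A/(s - 4) + B/(s + 8) + (Cs + D)/(s² + 2)


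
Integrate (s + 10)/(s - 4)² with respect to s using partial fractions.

Decompose: A = 1, B = 1·4 + 10 = 14, so (s + 10)/(s - 4)² = 1/(s - 4) + 14/(s - 4)². Integrate: ∫ A/(s - 4) ds = ln|(s - 4)|; ∫ B/(s - 4)² ds = -14/(s - 4). Sum: ln|(s - 4)| - 14/(s - 4) + C


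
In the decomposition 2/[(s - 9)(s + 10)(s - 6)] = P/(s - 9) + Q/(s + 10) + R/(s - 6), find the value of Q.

Cover-up at s = -10: Q = 2/[(-10 - 9)(-10 - 6)] = 2/[(-19)(-16)] = 2/304 = 1/152


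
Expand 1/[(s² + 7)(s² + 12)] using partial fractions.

Coefficient matching gives α = γ = 0, β = 1/(12-7) = 1/5, δ = -β = -1/5
Result: (1/5)/(s² + 7) - (1/5)/(s² + 12)


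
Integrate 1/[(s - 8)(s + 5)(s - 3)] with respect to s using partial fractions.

Cover-up: α = 1/65, β = 1/104, γ = -1/40. Decomposition: (1/65)/(s - 8) + (1/104)/(s + 5) - (1/40)/(s - 3). Integrate each term: (1/65) ln|(s - 8)| + (1/104) ln|(s + 5)| - (1/40) ln|(s - 3)| + C


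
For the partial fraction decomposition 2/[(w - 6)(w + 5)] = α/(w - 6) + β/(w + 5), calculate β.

Cover-up at w = -5: β = 2/(-5 - 6) = -2/11


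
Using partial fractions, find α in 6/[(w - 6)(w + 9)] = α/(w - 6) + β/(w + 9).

Cover-up at w = 6: α = 6/(6 + 9) = 6/15 = 2/5


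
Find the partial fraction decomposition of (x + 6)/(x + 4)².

(x + 6) = A(x + 4) + B. At x = -4: B = 1·(-4) + 6 = 2. Coeff of x: A = 1
Result: 1/(x + 4) + 2/(x + 4)²


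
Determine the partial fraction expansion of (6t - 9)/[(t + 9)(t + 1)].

At t=-9: P = (6·(-9) - 9)/(-9 + 1) = 63/8. At t=-1: Q = (6·(-1) - 9)/(-1 + 9) = -15/8
Result: (63/8)/(t + 9) - (15/8)/(t + 1)


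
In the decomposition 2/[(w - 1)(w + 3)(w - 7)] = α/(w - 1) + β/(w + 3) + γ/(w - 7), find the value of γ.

Cover-up at w = 7: γ = 2/[(7 - 1)(7 + 3)] = 2/[(6)(10)] = 2/60 = 1/30


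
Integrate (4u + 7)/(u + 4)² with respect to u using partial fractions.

Decompose: P = 4, Q = 4·(-4) + 7 = -9, so (4u + 7)/(u + 4)² = 4/(u + 4) - 9/(u + 4)². Integrate: ∫ P/(u + 4) du = 4 ln|(u + 4)|; ∫ Q/(u + 4)² du = 9/(u + 4). Sum: 4 ln|(u + 4)| + 9/(u + 4) + C


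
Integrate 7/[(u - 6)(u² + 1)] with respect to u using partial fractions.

Cover-up at u=6: P = 7/(6²+1) = 7/37. Coeff matching: Q = -7/37, R = -42/37. Decomposition: (7/37)/(u - 6) - ((7/37)u + 42/37)/(u² + 1). Integrate: linear → ln, quadratic → (1/2)ln + arctan: (7/37) ln|(u - 6)| - (7/74) ln(u² + 1) - (42/37) arctan(u) + C


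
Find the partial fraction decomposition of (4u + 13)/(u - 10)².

(4u + 13) = P(u - 10) + Q. At u = 10: Q = 4·10 + 13 = 53. Coeff of u: P = 4
Result: 4/(u - 10) + 53/(u - 10)²


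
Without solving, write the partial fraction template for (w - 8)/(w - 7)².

Repeated linear factor: α/(w - 7) + β/(w - 7)²


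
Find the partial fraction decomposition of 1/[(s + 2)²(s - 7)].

Cover-up at s=7: γ = 1/(7 + 2)² = 1/81. Cover-up at s=-2: β = 1/(-2 - 7) = -1/9. Comparing s² coeff: α = -γ = -1/81
Result: (-1/81)/(s + 2) - (1/9)/(s + 2)² + (1/81)/(s - 7)


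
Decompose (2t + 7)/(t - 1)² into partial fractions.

(2t + 7) = α(t - 1) + β. At t = 1: β = 2·1 + 7 = 9. Coeff of t: α = 2
Result: 2/(t - 1) + 9/(t - 1)²


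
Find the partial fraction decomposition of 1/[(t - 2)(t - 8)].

1/(t - 2)(t - 8) = P/(t - 2) + Q/(t - 8). P = 1/(2 - 8) = -1/6, Q = 1/(8 - 2) = 1/6
Result: (-1/6)/(t - 2) + (1/6)/(t - 8)


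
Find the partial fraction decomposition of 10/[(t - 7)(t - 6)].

10/(t - 7)(t - 6) = α/(t - 7) + β/(t - 6). α = 10/(7 - 6) = 10, β = 10/(6 - 7) = -10
Result: 10/(t - 7) - 10/(t - 6)


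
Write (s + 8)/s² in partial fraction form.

(s + 8) = As + B. At s = 0: B = 1·0 + 8 = 8. Coeff of s: A = 1
Result: 1/s + 8/s²


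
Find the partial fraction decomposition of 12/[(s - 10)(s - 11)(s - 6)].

Using cover-up method: P = -3, Q = 12/5, R = 3/5
Result: -3/(s - 10) + (12/5)/(s - 11) + (3/5)/(s - 6)


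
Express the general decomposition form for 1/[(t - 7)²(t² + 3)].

Repeated linear + quadratic: A/(t - 7) + B/(t - 7)² + (Ct + D)/(t² + 3)


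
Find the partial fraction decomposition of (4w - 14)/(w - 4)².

(4w - 14) = α(w - 4) + β. At w = 4: β = 4·4 - 14 = 2. Coeff of w: α = 4
Result: 4/(w - 4) + 2/(w - 4)²


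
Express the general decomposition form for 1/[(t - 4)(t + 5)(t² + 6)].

Two linear + quadratic: α/(t - 4) + β/(t + 5) + (γt + δ)/(t² + 6)


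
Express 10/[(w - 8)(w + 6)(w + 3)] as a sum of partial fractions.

Using cover-up method: A = 5/77, B = 5/21, C = -10/33
Result: (5/77)/(w - 8) + (5/21)/(w + 6) - (10/33)/(w + 3)


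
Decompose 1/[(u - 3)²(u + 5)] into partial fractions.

Cover-up at u=-5: C = 1/(-5 - 3)² = 1/64. Cover-up at u=3: B = 1/(3 + 5) = 1/8. Comparing u² coeff: A = -C = -1/64
Result: (-1/64)/(u - 3) + (1/8)/(u - 3)² + (1/64)/(u + 5)


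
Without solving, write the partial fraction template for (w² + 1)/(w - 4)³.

Repeated linear factor (power 3): A/(w - 4) + B/(w - 4)² + C/(w - 4)³


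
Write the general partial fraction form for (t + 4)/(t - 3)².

Repeated linear factor: α/(t - 3) + β/(t - 3)²


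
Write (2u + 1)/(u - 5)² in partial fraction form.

(2u + 1) = P(u - 5) + Q. At u = 5: Q = 2·5 + 1 = 11. Coeff of u: P = 2
Result: 2/(u - 5) + 11/(u - 5)²


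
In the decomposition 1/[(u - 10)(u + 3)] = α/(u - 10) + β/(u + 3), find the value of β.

Cover-up at u = -3: β = 1/(-3 - 10) = -1/13


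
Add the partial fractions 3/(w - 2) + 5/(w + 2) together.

Common denominator (w - 2)(w + 2). Numerator: 3(w + 2) + 5(w - 2) = (3w + 6) + (5w - 10) = 8w - 4
Result: (8w - 4)/[(w - 2)(w + 2)]


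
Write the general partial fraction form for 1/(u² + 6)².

Repeated quadratic factor: (αu + β)/(u² + 6) + (γu + δ)/(u² + 6)²


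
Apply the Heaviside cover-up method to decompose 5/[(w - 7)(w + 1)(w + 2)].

Cover (w - 7), w=7: P = 5/[(7 + 1)(7 + 2)] = 5/72. Cover (w + 1), w=-1: Q = 5/[(-1 - 7)(-1 + 2)] = -5/8. Cover (w + 2), w=-2: R = 5/[(-2 - 7)(-2 + 1)] = 5/9.
Result: (5/72)/(w - 7) - (5/8)/(w + 1) + (5/9)/(w + 2)


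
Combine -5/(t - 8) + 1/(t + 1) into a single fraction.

Common denominator (t - 8)(t + 1). Numerator: -5(t + 1) + 1(t - 8) = (-5t - 5) + (t - 8) = -4t - 13
Result: (-4t - 13)/[(t - 8)(t + 1)]


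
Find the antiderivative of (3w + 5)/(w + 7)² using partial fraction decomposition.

Decompose: P = 3, Q = 3·(-7) + 5 = -16, so (3w + 5)/(w + 7)² = 3/(w + 7) - 16/(w + 7)². Integrate: ∫ P/(w + 7) dw = 3 ln|(w + 7)|; ∫ Q/(w + 7)² dw = 16/(w + 7). Sum: 3 ln|(w + 7)| + 16/(w + 7) + C


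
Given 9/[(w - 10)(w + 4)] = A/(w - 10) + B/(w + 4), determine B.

Cover-up at w = -4: B = 9/(-4 - 10) = -9/14


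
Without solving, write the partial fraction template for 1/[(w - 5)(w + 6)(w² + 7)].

Two linear + quadratic: A/(w - 5) + B/(w + 6) + (Cw + D)/(w² + 7)


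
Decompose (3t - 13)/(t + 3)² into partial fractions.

(3t - 13) = A(t + 3) + B. At t = -3: B = 3·(-3) - 13 = -22. Coeff of t: A = 3
Result: 3/(t + 3) - 22/(t + 3)²


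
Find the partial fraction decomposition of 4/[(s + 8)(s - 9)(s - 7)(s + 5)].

Using Heaviside cover-up: (-4/765)/(s + 8) + (1/119)/(s - 9) - (1/90)/(s - 7) + (1/126)/(s + 5)


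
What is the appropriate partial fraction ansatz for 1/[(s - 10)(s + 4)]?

Distinct linear factors: α/(s - 10) + β/(s + 4)


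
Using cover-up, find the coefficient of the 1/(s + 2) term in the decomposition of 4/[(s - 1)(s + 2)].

Cover (s + 2), set s=-2: 4/((s - 1) at s=-2) = 4/(-3) = -4/3


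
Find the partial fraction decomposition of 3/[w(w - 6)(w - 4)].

Using cover-up method: A = 1/8, B = 1/4, C = -3/8
Result: (1/8)/w + (1/4)/(w - 6) - (3/8)/(w - 4)


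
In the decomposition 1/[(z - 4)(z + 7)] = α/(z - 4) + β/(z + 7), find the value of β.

Cover-up at z = -7: β = 1/(-7 - 4) = -1/11


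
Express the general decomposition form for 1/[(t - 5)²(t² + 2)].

Repeated linear + quadratic: A/(t - 5) + B/(t - 5)² + (Ct + D)/(t² + 2)


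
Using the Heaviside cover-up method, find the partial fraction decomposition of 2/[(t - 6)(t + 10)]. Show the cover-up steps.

Cover (t - 6): set t=6, get A = 2/(6 + 10) = 1/8. Cover (t + 10): set t=-10, get B = 2/(-10 - 6) = -1/8.
Result: (1/8)/(t - 6) - (1/8)/(t + 10)


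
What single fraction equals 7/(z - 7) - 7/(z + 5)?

Common denominator (z - 7)(z + 5). Numerator: 7(z + 5) - 7(z - 7) = (7z + 35) - (7z - 49) = 84
Result: (84)/[(z - 7)(z + 5)]


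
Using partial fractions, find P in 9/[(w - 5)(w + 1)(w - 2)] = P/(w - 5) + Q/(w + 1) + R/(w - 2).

Cover-up at w = 5: P = 9/[(5 + 1)(5 - 2)] = 9/[(6)(3)] = 9/18 = 1/2


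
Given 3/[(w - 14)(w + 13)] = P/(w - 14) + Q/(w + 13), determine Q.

Cover-up at w = -13: Q = 3/(-13 - 14) = -3/27 = -1/9


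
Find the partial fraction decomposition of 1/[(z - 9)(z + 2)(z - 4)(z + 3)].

Using Heaviside cover-up: (1/660)/(z - 9) + (1/66)/(z + 2) - (1/210)/(z - 4) - (1/84)/(z + 3)


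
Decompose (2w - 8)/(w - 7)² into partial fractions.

(2w - 8) = A(w - 7) + B. At w = 7: B = 2·7 - 8 = 6. Coeff of w: A = 2
Result: 2/(w - 7) + 6/(w - 7)²


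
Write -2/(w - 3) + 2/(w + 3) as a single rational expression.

Common denominator (w - 3)(w + 3). Numerator: -2(w + 3) + 2(w - 3) = (-2w - 6) + (2w - 6) = -12
Result: (-12)/[(w - 3)(w + 3)]


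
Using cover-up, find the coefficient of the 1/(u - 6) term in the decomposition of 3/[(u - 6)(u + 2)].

Cover (u - 6), set u=6: 3/((u + 2) at u=6) = 3/(8) = 3/8


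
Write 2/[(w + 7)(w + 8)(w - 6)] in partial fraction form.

Using cover-up method: A = -2/13, B = 1/7, C = 1/91
Result: (-2/13)/(w + 7) + (1/7)/(w + 8) + (1/91)/(w - 6)


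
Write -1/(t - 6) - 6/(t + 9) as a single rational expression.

Common denominator (t - 6)(t + 9). Numerator: -1(t + 9) - 6(t - 6) = (-t - 9) - (6t - 36) = -7t + 27
Result: (-7t + 27)/[(t - 6)(t + 9)]


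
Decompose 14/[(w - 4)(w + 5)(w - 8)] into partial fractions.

Using cover-up method: P = -7/18, Q = 14/117, R = 7/26
Result: (-7/18)/(w - 4) + (14/117)/(w + 5) + (7/26)/(w - 8)


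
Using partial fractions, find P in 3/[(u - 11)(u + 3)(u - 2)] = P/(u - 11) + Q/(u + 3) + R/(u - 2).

Cover-up at u = 11: P = 3/[(11 + 3)(11 - 2)] = 3/[(14)(9)] = 3/126 = 1/42


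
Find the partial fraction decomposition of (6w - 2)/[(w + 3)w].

At w=-3: α = (6·(-3) - 2)/(-3 - 0) = 20/3. At w=0: β = (6·0 - 2)/(0 + 3) = -2/3
Result: (20/3)/(w + 3) - (2/3)/w


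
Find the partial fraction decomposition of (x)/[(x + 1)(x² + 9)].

At x=-1: P = (1·(-1) + 0)/((-1)² + 9) = -1/10. Q = -P = 1/10, R = 1 - (-1)·P = 9/10
Result: (-1/10)/(x + 1) + ((1/10)x + 9/10)/(x² + 9)


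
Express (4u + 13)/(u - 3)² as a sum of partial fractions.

(4u + 13) = α(u - 3) + β. At u = 3: β = 4·3 + 13 = 25. Coeff of u: α = 4
Result: 4/(u - 3) + 25/(u - 3)²


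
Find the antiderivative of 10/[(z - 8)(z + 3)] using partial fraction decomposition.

Decompose: 10/[(z - 8)(z + 3)] = (10/11)/(z - 8) - (10/11)/(z + 3). Integrate each term: (10/11) ln|(z - 8)| - (10/11) ln|(z + 3)| + C


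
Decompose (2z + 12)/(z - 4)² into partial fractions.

(2z + 12) = α(z - 4) + β. At z = 4: β = 2·4 + 12 = 20. Coeff of z: α = 2
Result: 2/(z - 4) + 20/(z - 4)²


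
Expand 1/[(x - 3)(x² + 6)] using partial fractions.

Cover-up at x = 3: A = 1/(3² + 6) = 1/15. Then B = -A = -1/15, C = -A·(0 + 3) = -1/5
Result: (1/15)/(x - 3) - ((1/15)x + 1/5)/(x² + 6)


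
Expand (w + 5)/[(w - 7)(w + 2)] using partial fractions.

At w=7: P = (1·7 + 5)/(7 + 2) = 4/3. At w=-2: Q = (1·(-2) + 5)/(-2 - 7) = -1/3
Result: (4/3)/(w - 7) - (1/3)/(w + 2)


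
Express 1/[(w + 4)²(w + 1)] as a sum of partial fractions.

Cover-up at w=-1: C = 1/(-1 + 4)² = 1/9. Cover-up at w=-4: B = 1/(-4 + 1) = -1/3. Comparing w² coeff: A = -C = -1/9
Result: (-1/9)/(w + 4) - (1/3)/(w + 4)² + (1/9)/(w + 1)


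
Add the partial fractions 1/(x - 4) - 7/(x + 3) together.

Common denominator (x - 4)(x + 3). Numerator: 1(x + 3) - 7(x - 4) = (x + 3) - (7x - 28) = -6x + 31
Result: (-6x + 31)/[(x - 4)(x + 3)]


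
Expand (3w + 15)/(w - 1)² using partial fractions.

(3w + 15) = A(w - 1) + B. At w = 1: B = 3·1 + 15 = 18. Coeff of w: A = 3
Result: 3/(w - 1) + 18/(w - 1)²


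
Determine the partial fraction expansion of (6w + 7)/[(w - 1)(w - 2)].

At w=1: α = (6·1 + 7)/(1 - 2) = -13. At w=2: β = (6·2 + 7)/(2 - 1) = 19
Result: -13/(w - 1) + 19/(w - 2)


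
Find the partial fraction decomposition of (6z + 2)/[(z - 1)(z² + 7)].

At z=1: A = (6·1 + 2)/(1² + 7) = 1. B = -A = -1, C = 6 - 1·A = 5
Result: 1/(z - 1) - (z - 5)/(z² + 7)


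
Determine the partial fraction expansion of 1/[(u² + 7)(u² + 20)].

Coefficient matching gives A = C = 0, B = 1/(20-7) = 1/13, D = -B = -1/13
Result: (1/13)/(u² + 7) - (1/13)/(u² + 20)


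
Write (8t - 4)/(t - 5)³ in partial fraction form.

(8t - 4) = α(t - 5)² + β(t - 5) + γ. At t = 5: γ = 8·5 - 4 = 36. Coefficients: α = 0, β = 8
Result: 8/(t - 5)² + 36/(t - 5)³


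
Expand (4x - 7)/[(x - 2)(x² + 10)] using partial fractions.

At x=2: P = (4·2 - 7)/(2² + 10) = 1/14. Q = -P = -1/14, R = 4 - 2·P = 27/7
Result: (1/14)/(x - 2) - ((1/14)x - 27/7)/(x² + 10)


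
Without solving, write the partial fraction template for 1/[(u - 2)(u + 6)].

Distinct linear factors: A/(u - 2) + B/(u + 6)


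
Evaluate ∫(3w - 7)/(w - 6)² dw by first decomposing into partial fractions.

Decompose: α = 3, β = 3·6 - 7 = 11, so (3w - 7)/(w - 6)² = 3/(w - 6) + 11/(w - 6)². Integrate: ∫ α/(w - 6) dw = 3 ln|(w - 6)|; ∫ β/(w - 6)² dw = -11/(w - 6). Sum: 3 ln|(w - 6)| - 11/(w - 6) + C


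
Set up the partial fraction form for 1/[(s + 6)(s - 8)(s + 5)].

Three distinct linear factors: P/(s + 6) + Q/(s - 8) + R/(s + 5)


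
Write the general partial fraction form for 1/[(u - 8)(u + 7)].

Distinct linear factors: P/(u - 8) + Q/(u + 7)


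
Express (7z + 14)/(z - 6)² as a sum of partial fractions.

(7z + 14) = A(z - 6) + B. At z = 6: B = 7·6 + 14 = 56. Coeff of z: A = 7
Result: 7/(z - 6) + 56/(z - 6)²


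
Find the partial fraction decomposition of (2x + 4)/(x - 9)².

(2x + 4) = P(x - 9) + Q. At x = 9: Q = 2·9 + 4 = 22. Coeff of x: P = 2
Result: 2/(x - 9) + 22/(x - 9)²


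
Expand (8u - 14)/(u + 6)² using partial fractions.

(8u - 14) = A(u + 6) + B. At u = -6: B = 8·(-6) - 14 = -62. Coeff of u: A = 8
Result: 8/(u + 6) - 62/(u + 6)²


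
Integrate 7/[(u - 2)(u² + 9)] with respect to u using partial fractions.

Cover-up at u=2: α = 7/(2²+9) = 7/13. Coeff matching: β = -7/13, γ = -14/13. Decomposition: (7/13)/(u - 2) - ((7/13)u + 14/13)/(u² + 9). Integrate: linear → ln, quadratic → (1/2)ln + arctan: (7/13) ln|(u - 2)| - (7/26) ln(u² + 9) - (14/39) arctan(u/3) + C


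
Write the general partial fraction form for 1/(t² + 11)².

Repeated quadratic factor: (At + B)/(t² + 11) + (Ct + D)/(t² + 11)²


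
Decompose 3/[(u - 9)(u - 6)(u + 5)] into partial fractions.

Using cover-up method: P = 1/14, Q = -1/11, R = 3/154
Result: (1/14)/(u - 9) - (1/11)/(u - 6) + (3/154)/(u + 5)


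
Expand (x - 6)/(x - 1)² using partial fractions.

(x - 6) = A(x - 1) + B. At x = 1: B = 1·1 - 6 = -5. Coeff of x: A = 1
Result: 1/(x - 1) - 5/(x - 1)²


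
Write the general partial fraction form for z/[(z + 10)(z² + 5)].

Linear + irreducible quadratic: A/(z + 10) + (Bz + C)/(z² + 5)


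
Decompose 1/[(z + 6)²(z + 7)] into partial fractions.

Cover-up at z=-7: γ = 1/(-7 + 6)² = 1. Cover-up at z=-6: β = 1/(-6 + 7) = 1. Comparing z² coeff: α = -γ = -1
Result: -1/(z + 6) + 1/(z + 6)² + 1/(z + 7)


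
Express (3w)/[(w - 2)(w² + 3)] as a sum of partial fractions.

At w=2: P = (3·2 + 0)/(2² + 3) = 6/7. Q = -P = -6/7, R = 3 - 2·P = 9/7
Result: (6/7)/(w - 2) - ((6/7)w - 9/7)/(w² + 3)


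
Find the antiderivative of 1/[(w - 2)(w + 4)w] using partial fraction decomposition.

Cover-up: P = 1/12, Q = 1/24, R = -1/8. Decomposition: (1/12)/(w - 2) + (1/24)/(w + 4) - (1/8)/w. Integrate each term: (1/12) ln|(w - 2)| + (1/24) ln|(w + 4)| - (1/8) ln|w| + C


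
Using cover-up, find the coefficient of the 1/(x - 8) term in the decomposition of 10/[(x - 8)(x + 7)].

Cover (x - 8), set x=8: 10/((x + 7) at x=8) = 10/(15) = 2/3


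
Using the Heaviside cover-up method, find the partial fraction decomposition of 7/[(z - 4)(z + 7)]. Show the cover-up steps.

Cover (z - 4): set z=4, get A = 7/(4 + 7) = 7/11. Cover (z + 7): set z=-7, get B = 7/(-7 - 4) = -7/11.
Result: (7/11)/(z - 4) - (7/11)/(z + 7)


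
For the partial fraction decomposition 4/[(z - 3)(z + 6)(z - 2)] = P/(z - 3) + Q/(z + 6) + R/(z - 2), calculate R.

Cover-up at z = 2: R = 4/[(2 - 3)(2 + 6)] = 4/[(-1)(8)] = -4/8 = -1/2


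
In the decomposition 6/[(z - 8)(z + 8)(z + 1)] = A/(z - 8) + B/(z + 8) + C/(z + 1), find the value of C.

Cover-up at z = -1: C = 6/[(-1 - 8)(-1 + 8)] = 6/[(-9)(7)] = -6/63 = -2/21


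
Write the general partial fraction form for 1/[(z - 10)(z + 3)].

Distinct linear factors: P/(z - 10) + Q/(z + 3)


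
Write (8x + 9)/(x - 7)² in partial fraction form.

(8x + 9) = α(x - 7) + β. At x = 7: β = 8·7 + 9 = 65. Coeff of x: α = 8
Result: 8/(x - 7) + 65/(x - 7)²


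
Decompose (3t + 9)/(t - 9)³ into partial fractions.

(3t + 9) = P(t - 9)² + Q(t - 9) + R. At t = 9: R = 3·9 + 9 = 36. Coefficients: P = 0, Q = 3
Result: 3/(t - 9)² + 36/(t - 9)³


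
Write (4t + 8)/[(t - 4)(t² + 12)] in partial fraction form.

At t=4: α = (4·4 + 8)/(4² + 12) = 6/7. β = -α = -6/7, γ = 4 - 4·α = 4/7
Result: (6/7)/(t - 4) - ((6/7)t - 4/7)/(t² + 12)


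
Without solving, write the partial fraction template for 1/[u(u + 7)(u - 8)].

Three distinct linear factors: α/u + β/(u + 7) + γ/(u - 8)


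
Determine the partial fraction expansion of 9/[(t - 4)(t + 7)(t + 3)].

Using cover-up method: α = 9/77, β = 9/44, γ = -9/28
Result: (9/77)/(t - 4) + (9/44)/(t + 7) - (9/28)/(t + 3)


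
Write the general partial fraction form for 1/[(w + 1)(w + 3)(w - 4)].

Three distinct linear factors: A/(w + 1) + B/(w + 3) + C/(w - 4)


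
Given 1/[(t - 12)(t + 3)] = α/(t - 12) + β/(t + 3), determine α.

Cover-up at t = 12: α = 1/(12 + 3) = 1/15


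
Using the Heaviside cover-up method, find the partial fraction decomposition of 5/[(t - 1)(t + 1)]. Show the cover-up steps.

Cover (t - 1): set t=1, get α = 5/(1 + 1) = 5/2. Cover (t + 1): set t=-1, get β = 5/(-1 - 1) = -5/2.
Result: (5/2)/(t - 1) - (5/2)/(t + 1)


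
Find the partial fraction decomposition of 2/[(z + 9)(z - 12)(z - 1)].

Using cover-up method: α = 1/105, β = 2/231, γ = -1/55
Result: (1/105)/(z + 9) + (2/231)/(z - 12) - (1/55)/(z - 1)


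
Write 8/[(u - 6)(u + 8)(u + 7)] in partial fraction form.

Using cover-up method: P = 4/91, Q = 4/7, R = -8/13
Result: (4/91)/(u - 6) + (4/7)/(u + 8) - (8/13)/(u + 7)


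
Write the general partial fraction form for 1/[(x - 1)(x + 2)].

Distinct linear factors: A/(x - 1) + B/(x + 2)


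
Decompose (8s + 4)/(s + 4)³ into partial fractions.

(8s + 4) = A(s + 4)² + B(s + 4) + C. At s = -4: C = 8·(-4) + 4 = -28. Coefficients: A = 0, B = 8
Result: 8/(s + 4)² - 28/(s + 4)³


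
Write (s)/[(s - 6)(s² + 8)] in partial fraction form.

At s=6: P = (1·6 + 0)/(6² + 8) = 3/22. Q = -P = -3/22, R = 1 - 6·P = 2/11
Result: (3/22)/(s - 6) - ((3/22)s - 2/11)/(s² + 8)


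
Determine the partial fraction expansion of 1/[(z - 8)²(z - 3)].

Cover-up at z=3: C = 1/(3 - 8)² = 1/25. Cover-up at z=8: B = 1/(8 - 3) = 1/5. Comparing z² coeff: A = -C = -1/25
Result: (-1/25)/(z - 8) + (1/5)/(z - 8)² + (1/25)/(z - 3)


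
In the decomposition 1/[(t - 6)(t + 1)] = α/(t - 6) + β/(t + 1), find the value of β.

Cover-up at t = -1: β = 1/(-1 - 6) = -1/7


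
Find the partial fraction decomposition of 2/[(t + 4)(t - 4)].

2/(t + 4)(t - 4) = A/(t + 4) + B/(t - 4). A = 2/(-4 - 4) = -1/4, B = 2/(4 + 4) = 1/4
Result: (-1/4)/(t + 4) + (1/4)/(t - 4)


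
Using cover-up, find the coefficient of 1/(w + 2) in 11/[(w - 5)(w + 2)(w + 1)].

Cover (w + 2), set w=-2: 11/[(-2 - 5)(-2 + 1)] = 11/7


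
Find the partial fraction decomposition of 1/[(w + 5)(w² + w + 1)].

Cover-up at w = -5: A = 1/((-5)² + 1·(-5) + 1) = 1/21. Then B = -A = -1/21, C = -A·(1 - 5) = 4/21
Result: (1/21)/(w + 5) - ((1/21)w - 4/21)/(w² + w + 1)


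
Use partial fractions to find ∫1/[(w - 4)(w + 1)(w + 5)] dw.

Cover-up: α = 1/45, β = -1/20, γ = 1/36. Decomposition: (1/45)/(w - 4) - (1/20)/(w + 1) + (1/36)/(w + 5). Integrate each term: (1/45) ln|(w - 4)| - (1/20) ln|(w + 1)| + (1/36) ln|(w + 5)| + C


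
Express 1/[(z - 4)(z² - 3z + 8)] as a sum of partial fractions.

Cover-up at z = 4: α = 1/(4² - 3·4 + 8) = 1/12. Then β = -α = -1/12, γ = -α·(-3 + 4) = -1/12
Result: (1/12)/(z - 4) - ((1/12)z + 1/12)/(z² - 3z + 8)


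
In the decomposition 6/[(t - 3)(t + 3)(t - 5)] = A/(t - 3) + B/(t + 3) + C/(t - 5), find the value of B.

Cover-up at t = -3: B = 6/[(-3 - 3)(-3 - 5)] = 6/[(-6)(-8)] = 6/48 = 1/8


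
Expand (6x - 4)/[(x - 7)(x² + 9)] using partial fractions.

At x=7: P = (6·7 - 4)/(7² + 9) = 19/29. Q = -P = -19/29, R = 6 - 7·P = 41/29
Result: (19/29)/(x - 7) - ((19/29)x - 41/29)/(x² + 9)


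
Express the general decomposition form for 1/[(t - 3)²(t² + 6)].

Repeated linear + quadratic: A/(t - 3) + B/(t - 3)² + (Ct + D)/(t² + 6)


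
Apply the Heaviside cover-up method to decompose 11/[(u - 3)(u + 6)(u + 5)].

Cover (u - 3), u=3: α = 11/[(3 + 6)(3 + 5)] = 11/72. Cover (u + 6), u=-6: β = 11/[(-6 - 3)(-6 + 5)] = 11/9. Cover (u + 5), u=-5: γ = 11/[(-5 - 3)(-5 + 6)] = -11/8.
Result: (11/72)/(u - 3) + (11/9)/(u + 6) - (11/8)/(u + 5)


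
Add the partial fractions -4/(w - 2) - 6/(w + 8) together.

Common denominator (w - 2)(w + 8). Numerator: -4(w + 8) - 6(w - 2) = (-4w - 32) - (6w - 12) = -10w - 20
Result: (-10w - 20)/[(w - 2)(w + 8)]


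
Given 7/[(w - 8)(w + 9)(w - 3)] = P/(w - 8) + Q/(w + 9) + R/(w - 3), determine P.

Cover-up at w = 8: P = 7/[(8 + 9)(8 - 3)] = 7/[(17)(5)] = 7/85


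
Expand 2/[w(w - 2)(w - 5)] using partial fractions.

Using cover-up method: P = 1/5, Q = -1/3, R = 2/15
Result: (1/5)/w - (1/3)/(w - 2) + (2/15)/(w - 5)


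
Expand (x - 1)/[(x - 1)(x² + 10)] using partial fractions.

At x=1: α = (1·1 - 1)/(1² + 10) = 0. β = -α = 0, γ = 1 - 1·α = 1
Result: (1)/(x² + 10)


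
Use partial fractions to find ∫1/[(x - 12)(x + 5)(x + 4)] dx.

Cover-up: A = 1/272, B = 1/17, C = -1/16. Decomposition: (1/272)/(x - 12) + (1/17)/(x + 5) - (1/16)/(x + 4). Integrate each term: (1/272) ln|(x - 12)| + (1/17) ln|(x + 5)| - (1/16) ln|(x + 4)| + C


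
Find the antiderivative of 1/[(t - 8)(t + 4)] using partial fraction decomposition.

Decompose: 1/[(t - 8)(t + 4)] = (1/12)/(t - 8) - (1/12)/(t + 4). Integrate each term: (1/12) ln|(t - 8)| - (1/12) ln|(t + 4)| + C


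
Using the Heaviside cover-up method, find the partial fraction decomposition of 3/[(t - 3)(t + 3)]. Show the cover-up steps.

Cover (t - 3): set t=3, get α = 3/(3 + 3) = 1/2. Cover (t + 3): set t=-3, get β = 3/(-3 - 3) = -1/2.
Result: (1/2)/(t - 3) - (1/2)/(t + 3)


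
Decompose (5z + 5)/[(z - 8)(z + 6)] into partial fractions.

At z=8: α = (5·8 + 5)/(8 + 6) = 45/14. At z=-6: β = (5·(-6) + 5)/(-6 - 8) = 25/14
Result: (45/14)/(z - 8) + (25/14)/(z + 6)


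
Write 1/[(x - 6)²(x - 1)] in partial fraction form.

Cover-up at x=1: γ = 1/(1 - 6)² = 1/25. Cover-up at x=6: β = 1/(6 - 1) = 1/5. Comparing x² coeff: α = -γ = -1/25
Result: (-1/25)/(x - 6) + (1/5)/(x - 6)² + (1/25)/(x - 1)


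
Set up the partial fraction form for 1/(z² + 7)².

Repeated quadratic factor: (Az + B)/(z² + 7) + (Cz + D)/(z² + 7)²


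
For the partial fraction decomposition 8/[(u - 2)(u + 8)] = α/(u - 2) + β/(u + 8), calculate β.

Cover-up at u = -8: β = 8/(-8 - 2) = -8/10 = -4/5


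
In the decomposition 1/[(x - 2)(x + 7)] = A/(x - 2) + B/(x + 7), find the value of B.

Cover-up at x = -7: B = 1/(-7 - 2) = -1/9


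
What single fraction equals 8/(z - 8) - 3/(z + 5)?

Common denominator (z - 8)(z + 5). Numerator: 8(z + 5) - 3(z - 8) = (8z + 40) - (3z - 24) = 5z + 64
Result: (5z + 64)/[(z - 8)(z + 5)]


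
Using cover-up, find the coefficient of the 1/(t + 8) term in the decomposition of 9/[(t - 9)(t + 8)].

Cover (t + 8), set t=-8: 9/((t - 9) at t=-8) = 9/(-17) = -9/17


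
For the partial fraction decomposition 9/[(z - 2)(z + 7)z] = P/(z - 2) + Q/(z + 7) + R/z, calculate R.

Cover-up at z = 0: R = 9/[(0 - 2)(0 + 7)] = 9/[(-2)(7)] = -9/14
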